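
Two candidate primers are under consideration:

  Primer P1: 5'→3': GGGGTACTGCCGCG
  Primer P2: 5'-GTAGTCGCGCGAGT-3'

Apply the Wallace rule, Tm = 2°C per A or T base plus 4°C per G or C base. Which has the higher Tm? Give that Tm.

Primer P1, 50°C

Primer P1: A+T=3, G+C=11 → Tm = 2(3)+4(11) = 50°C
Primer P2: A+T=5, G+C=9 → Tm = 2(5)+4(9) = 46°C
50°C vs 46°C → primer P1 is higher.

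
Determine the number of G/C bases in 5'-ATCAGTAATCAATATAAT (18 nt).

3

Scanning the sequence gives T=6, G=1, C=2, A=9.
Total G or C: 1 + 2 = 3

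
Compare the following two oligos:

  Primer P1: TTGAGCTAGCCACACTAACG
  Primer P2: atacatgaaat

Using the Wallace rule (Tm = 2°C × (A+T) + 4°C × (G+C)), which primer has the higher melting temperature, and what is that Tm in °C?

Primer P1, 60°C

Primer P1: A+T=10, G+C=10 → Tm = 2(10)+4(10) = 60°C
Primer P2: A+T=9, G+C=2 → Tm = 2(9)+4(2) = 26°C
60°C vs 26°C → primer P1 is higher.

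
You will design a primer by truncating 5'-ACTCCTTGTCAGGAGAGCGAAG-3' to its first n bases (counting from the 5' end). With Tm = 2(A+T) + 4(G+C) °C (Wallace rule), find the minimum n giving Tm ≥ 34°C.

First 11 bases: ACTCCTTGTCA → Tm = 32°C (< 34°C)
First 12 bases: ACTCCTTGTCAG → Tm = 36°C (≥ 34°C)
Each additional base adds 2°C (A/T) or 4°C (G/C), so Tm is non-decreasing in n; n = 12 is the first length to reach 34°C.

n = 12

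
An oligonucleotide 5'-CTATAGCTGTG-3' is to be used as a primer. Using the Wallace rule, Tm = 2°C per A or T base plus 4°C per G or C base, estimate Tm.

Base counts: C=2, T=4, A=2, G=3
So N_AT = 6 and N_GC = 5.
Tm = 2(6) + 4(5) = 12 + 20 = 32°C

32°C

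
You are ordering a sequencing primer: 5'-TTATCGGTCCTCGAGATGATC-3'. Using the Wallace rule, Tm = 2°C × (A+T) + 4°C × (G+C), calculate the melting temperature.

Base counts: C=5, G=5, A=4, T=7
So N_AT = 11 and N_GC = 10.
Tm = 4·10 + 2·11 = 40 + 22 = 62°C

62°C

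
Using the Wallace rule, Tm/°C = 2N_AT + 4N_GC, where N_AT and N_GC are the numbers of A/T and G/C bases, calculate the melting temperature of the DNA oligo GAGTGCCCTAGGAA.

44°C

Scanning the sequence gives A=4, T=2, C=3, G=5.
So N_AT = 6 and N_GC = 8.
Tm = 2(6) + 4(8) = 12 + 32 = 44°C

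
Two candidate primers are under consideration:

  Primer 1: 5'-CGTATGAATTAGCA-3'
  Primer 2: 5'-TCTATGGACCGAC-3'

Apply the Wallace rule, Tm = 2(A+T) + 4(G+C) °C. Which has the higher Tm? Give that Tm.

Primer 1: A+T=9, G+C=5 → Tm = 2(9)+4(5) = 38°C
Primer 2: A+T=6, G+C=7 → Tm = 2(6)+4(7) = 40°C
38°C vs 40°C → primer 2 is higher.

Primer 2, 40°C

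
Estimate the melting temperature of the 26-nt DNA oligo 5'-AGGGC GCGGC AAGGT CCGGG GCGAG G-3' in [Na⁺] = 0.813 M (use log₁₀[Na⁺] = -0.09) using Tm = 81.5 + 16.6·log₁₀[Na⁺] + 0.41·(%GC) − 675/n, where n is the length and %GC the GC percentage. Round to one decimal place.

Length n = 26. Base counts: T=1, G=15, C=6, A=4
G+C = 21, so %GC = 21/26 × 100 = 80.769%
Salt term: 16.6 × (-0.09) = -1.494
GC term: 0.41 × 80.769 = 33.115; length term: −675/26 = −25.962
Tm = 81.5 + (-1.494) + 33.115 − 25.962 = 87.159 → 87.2°C

87.2°C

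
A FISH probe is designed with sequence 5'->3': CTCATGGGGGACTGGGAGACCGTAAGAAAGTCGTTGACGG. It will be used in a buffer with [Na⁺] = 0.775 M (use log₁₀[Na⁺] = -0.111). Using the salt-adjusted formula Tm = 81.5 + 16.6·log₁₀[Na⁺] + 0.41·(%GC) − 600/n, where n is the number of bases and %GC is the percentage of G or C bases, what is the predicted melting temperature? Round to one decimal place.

88.2°C

Length n = 40. Counting bases: G=16, T=7, C=7, A=10
G+C = 23, so %GC = 23/40 × 100 = 57.5%
Salt term: 16.6 × (-0.111) = -1.843
GC term: 0.41 × 57.5 = 23.575; length term: −600/40 = −15
Tm = 81.5 + (-1.843) + 23.575 − 15 = 88.232 → 88.2°C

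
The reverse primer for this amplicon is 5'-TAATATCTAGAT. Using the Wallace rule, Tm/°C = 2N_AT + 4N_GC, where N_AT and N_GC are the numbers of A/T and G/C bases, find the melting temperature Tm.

28°C

Base counts: C=1, A=5, G=1, T=5
AT pairs contribute 10, GC pairs contribute 2.
Tm = 2(10) + 4(2) = 20 + 8 = 28°C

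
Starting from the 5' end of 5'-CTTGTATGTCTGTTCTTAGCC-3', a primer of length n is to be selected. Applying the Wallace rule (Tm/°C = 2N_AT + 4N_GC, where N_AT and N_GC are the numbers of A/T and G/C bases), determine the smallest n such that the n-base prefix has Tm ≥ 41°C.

First 14 bases: CTTGTATGTCTGTT → Tm = 38°C (< 41°C)
First 15 bases: CTTGTATGTCTGTTC → Tm = 42°C (≥ 41°C)
Each additional base adds 2°C (A/T) or 4°C (G/C), so Tm is non-decreasing in n; n = 15 is the first length to reach 41°C.

n = 15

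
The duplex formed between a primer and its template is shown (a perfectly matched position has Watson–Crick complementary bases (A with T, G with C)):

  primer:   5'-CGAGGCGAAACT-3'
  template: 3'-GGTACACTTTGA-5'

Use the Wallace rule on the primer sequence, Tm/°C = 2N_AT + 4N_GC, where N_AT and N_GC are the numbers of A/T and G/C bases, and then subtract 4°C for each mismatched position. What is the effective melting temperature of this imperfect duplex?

Primer base counts: A=4, T=1, G=4, C=3 → A+T=5, G+C=7
Perfect-match Tm = 2(5) + 4(7) = 10 + 28 = 38°C
Mismatches (positions where the bases are not complementary): 3 (at positions 2, 4, 6)
Effective Tm = 38 − 3×4 = 38 − 12 = 26°C

26°C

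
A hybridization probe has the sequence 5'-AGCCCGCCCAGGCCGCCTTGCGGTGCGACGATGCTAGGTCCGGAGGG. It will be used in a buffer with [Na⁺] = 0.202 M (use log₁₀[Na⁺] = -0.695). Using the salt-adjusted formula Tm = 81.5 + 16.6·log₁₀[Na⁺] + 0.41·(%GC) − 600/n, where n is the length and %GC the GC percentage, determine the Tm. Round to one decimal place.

87.7°C

Length n = 47. Counting bases: G=19, T=6, A=6, C=16
G+C = 35, so %GC = 35/47 × 100 = 74.468%
Salt term: 16.6 × (-0.695) = -11.537
GC term: 0.41 × 74.468 = 30.532; length term: −600/47 = −12.766
Tm = 81.5 + (-11.537) + 30.532 − 12.766 = 87.729 → 87.7°C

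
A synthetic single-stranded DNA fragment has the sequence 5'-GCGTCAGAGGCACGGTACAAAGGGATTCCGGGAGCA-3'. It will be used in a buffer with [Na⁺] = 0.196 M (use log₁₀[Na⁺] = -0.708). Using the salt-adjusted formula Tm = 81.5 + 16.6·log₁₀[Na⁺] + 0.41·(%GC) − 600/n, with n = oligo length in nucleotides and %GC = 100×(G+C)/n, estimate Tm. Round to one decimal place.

Length n = 36. Counting bases: T=4, G=14, A=10, C=8
G+C = 22, so %GC = 22/36 × 100 = 61.111%
Salt term: 16.6 × (-0.708) = -11.753
GC term: 0.41 × 61.111 = 25.056; length term: −600/36 = −16.667
Tm = 81.5 + (-11.753) + 25.056 − 16.667 = 78.136 → 78.1°C

78.1°C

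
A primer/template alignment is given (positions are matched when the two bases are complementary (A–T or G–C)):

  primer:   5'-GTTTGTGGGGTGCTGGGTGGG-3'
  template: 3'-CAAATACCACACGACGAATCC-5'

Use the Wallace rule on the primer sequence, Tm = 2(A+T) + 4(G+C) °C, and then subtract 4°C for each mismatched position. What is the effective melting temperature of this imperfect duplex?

50°C

Primer base counts: A=0, T=7, G=13, C=1 → A+T=7, G+C=14
Perfect-match Tm = 2(7) + 4(14) = 14 + 56 = 70°C
Mismatches (positions where the bases are not complementary): 5 (at positions 5, 9, 16, 17, 19)
Effective Tm = 70 − 5×4 = 70 − 20 = 50°C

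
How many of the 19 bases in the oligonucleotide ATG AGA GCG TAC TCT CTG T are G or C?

Counting bases: A=4, T=6, C=4, G=5
Total G or C: 5 + 4 = 9

9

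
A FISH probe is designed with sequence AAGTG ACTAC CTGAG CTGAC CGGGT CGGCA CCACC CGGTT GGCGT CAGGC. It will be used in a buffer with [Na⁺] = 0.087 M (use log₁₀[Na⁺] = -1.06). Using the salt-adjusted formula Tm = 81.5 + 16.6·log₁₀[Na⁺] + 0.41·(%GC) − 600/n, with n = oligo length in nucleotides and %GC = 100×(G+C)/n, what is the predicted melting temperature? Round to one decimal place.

Length n = 50. Base counts: A=9, G=17, C=16, T=8
G+C = 33, so %GC = 33/50 × 100 = 66%
Salt term: 16.6 × (-1.06) = -17.596
GC term: 0.41 × 66 = 27.06; length term: −600/50 = −12
Tm = 81.5 + (-17.596) + 27.06 − 12 = 78.964 → 79.0°C

79.0°C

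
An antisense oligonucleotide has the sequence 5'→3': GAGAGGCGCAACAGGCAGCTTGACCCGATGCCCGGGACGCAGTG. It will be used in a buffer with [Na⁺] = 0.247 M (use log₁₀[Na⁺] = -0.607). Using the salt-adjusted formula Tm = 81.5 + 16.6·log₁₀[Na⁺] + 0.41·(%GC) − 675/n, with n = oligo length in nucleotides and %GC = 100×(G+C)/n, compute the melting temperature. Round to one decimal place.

84.0°C

Length n = 44. Scanning the sequence gives A=10, T=4, C=13, G=17.
G+C = 30, so %GC = 30/44 × 100 = 68.182%
Salt term: 16.6 × (-0.607) = -10.076
GC term: 0.41 × 68.182 = 27.955; length term: −675/44 = −15.341
Tm = 81.5 + (-10.076) + 27.955 − 15.341 = 84.038 → 84.0°C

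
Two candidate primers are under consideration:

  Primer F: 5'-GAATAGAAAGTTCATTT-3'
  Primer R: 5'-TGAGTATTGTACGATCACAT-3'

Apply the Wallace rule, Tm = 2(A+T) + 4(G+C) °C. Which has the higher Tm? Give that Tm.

Primer R, 54°C

Primer F: A+T=13, G+C=4 → Tm = 2(13)+4(4) = 42°C
Primer R: A+T=13, G+C=7 → Tm = 2(13)+4(7) = 54°C
42°C vs 54°C → primer R is higher.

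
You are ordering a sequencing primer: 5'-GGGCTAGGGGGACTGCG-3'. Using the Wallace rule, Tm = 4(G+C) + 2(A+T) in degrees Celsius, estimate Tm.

A=2, T=2, C=3, G=10
So N_AT = 4 and N_GC = 13.
Tm = 2×4 + 4×13 = 60°C

60°C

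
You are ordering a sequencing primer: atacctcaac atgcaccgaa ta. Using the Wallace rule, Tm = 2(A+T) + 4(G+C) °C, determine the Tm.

Scanning the sequence gives C=7, A=9, T=4, G=2.
A+T = 13, G+C = 9
Tm = 2(13) + 4(9) = 26 + 36 = 62°C

62°C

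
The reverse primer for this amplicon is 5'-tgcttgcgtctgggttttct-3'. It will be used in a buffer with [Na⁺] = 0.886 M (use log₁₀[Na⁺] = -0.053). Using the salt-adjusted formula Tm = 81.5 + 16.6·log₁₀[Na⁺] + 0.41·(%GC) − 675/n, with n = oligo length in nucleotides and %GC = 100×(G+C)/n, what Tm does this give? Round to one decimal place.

Length n = 20. Scanning the sequence gives T=10, G=6, C=4, A=0.
G+C = 10, so %GC = 10/20 × 100 = 50%
Salt term: 16.6 × (-0.053) = -0.88
GC term: 0.41 × 50 = 20.5; length term: −675/20 = −33.75
Tm = 81.5 + (-0.88) + 20.5 − 33.75 = 67.37 → 67.4°C

67.4°C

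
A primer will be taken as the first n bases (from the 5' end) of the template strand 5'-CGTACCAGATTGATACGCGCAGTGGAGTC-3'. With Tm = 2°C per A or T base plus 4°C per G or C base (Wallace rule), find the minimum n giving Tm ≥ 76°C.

First 24 bases: CGTACCAGATTGATACGCGCAGTG → Tm = 74°C (< 76°C)
First 25 bases: CGTACCAGATTGATACGCGCAGTGG → Tm = 78°C (≥ 76°C)
Each additional base adds 2°C (A/T) or 4°C (G/C), so Tm is non-decreasing in n; n = 25 is the first length to reach 76°C.

n = 25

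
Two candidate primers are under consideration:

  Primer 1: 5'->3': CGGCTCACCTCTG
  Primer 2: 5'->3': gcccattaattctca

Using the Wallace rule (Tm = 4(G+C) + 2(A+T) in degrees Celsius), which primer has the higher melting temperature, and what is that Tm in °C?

Primer 1, 44°C

Primer 1: A+T=4, G+C=9 → Tm = 2(4)+4(9) = 44°C
Primer 2: A+T=9, G+C=6 → Tm = 2(9)+4(6) = 42°C
44°C vs 42°C → primer 1 is higher.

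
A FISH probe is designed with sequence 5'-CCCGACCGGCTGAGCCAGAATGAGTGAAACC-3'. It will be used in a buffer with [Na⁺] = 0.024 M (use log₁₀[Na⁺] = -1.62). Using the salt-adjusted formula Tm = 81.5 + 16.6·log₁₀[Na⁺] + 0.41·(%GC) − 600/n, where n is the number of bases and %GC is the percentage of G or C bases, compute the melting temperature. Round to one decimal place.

Length n = 31. T=3, A=9, C=10, G=9
G+C = 19, so %GC = 19/31 × 100 = 61.29%
Salt term: 16.6 × (-1.62) = -26.892
GC term: 0.41 × 61.29 = 25.129; length term: −600/31 = −19.355
Tm = 81.5 + (-26.892) + 25.129 − 19.355 = 60.382 → 60.4°C

60.4°C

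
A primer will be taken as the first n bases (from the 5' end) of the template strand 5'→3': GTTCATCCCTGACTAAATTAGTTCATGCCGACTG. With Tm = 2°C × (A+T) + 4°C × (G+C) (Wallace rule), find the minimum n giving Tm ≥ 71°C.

First 26 bases: GTTCATCCCTGACTAAATTAGTTCAT → Tm = 70°C (< 71°C)
First 27 bases: GTTCATCCCTGACTAAATTAGTTCATG → Tm = 74°C (≥ 71°C)
Since every base adds ≥2°C, Tm only increases with n, so the threshold is first crossed at n = 27.

n = 27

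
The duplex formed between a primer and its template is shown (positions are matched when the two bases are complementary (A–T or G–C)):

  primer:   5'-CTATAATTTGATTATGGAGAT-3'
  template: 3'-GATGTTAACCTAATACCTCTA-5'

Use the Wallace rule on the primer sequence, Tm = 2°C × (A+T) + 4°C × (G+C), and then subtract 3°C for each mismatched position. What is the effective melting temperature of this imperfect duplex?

Primer base counts: A=7, T=9, G=4, C=1 → A+T=16, G+C=5
Perfect-match Tm = 2(16) + 4(5) = 32 + 20 = 52°C
Mismatches (positions where the bases are not complementary): 2 (at positions 4, 9)
Effective Tm = 52 − 2×3 = 52 − 6 = 46°C

46°C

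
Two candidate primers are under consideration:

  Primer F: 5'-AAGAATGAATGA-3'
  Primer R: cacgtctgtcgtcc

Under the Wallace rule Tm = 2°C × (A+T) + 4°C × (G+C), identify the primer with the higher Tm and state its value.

Primer F: A+T=9, G+C=3 → Tm = 2(9)+4(3) = 30°C
Primer R: A+T=5, G+C=9 → Tm = 2(5)+4(9) = 46°C
30°C vs 46°C → primer R is higher.

Primer R, 46°C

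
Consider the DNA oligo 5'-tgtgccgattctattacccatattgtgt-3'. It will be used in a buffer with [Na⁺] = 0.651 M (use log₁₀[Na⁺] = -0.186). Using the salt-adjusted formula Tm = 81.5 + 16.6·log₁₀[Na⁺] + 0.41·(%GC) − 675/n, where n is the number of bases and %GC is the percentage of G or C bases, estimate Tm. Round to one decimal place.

Length n = 28. Scanning the sequence gives A=5, G=5, C=6, T=12.
G+C = 11, so %GC = 11/28 × 100 = 39.286%
Salt term: 16.6 × (-0.186) = -3.088
GC term: 0.41 × 39.286 = 16.107; length term: −675/28 = −24.107
Tm = 81.5 + (-3.088) + 16.107 − 24.107 = 70.412 → 70.4°C

70.4°C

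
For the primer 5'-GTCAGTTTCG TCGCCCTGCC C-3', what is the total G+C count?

Counting bases: C=9, G=5, T=6, A=1
Total G or C: 5 + 9 = 14

14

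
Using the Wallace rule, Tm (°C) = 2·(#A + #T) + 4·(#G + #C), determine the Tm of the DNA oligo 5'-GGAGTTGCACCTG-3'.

Base counts: C=3, G=5, A=2, T=3
So N_AT = 5 and N_GC = 8.
Tm = 2×5 + 4×8 = 42°C

42°C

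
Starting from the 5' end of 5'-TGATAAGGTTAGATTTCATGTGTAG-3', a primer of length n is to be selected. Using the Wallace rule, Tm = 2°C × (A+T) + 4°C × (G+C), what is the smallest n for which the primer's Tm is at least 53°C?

First 20 bases: TGATAAGGTTAGATTTCATG → Tm = 52°C (< 53°C)
First 21 bases: TGATAAGGTTAGATTTCATGT → Tm = 54°C (≥ 53°C)
Since every base adds ≥2°C, Tm only increases with n, so the threshold is first crossed at n = 21.

n = 21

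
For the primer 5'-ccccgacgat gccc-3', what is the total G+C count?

Scanning the sequence gives G=3, T=1, C=8, A=2.
G+C = 3 + 8 = 11

11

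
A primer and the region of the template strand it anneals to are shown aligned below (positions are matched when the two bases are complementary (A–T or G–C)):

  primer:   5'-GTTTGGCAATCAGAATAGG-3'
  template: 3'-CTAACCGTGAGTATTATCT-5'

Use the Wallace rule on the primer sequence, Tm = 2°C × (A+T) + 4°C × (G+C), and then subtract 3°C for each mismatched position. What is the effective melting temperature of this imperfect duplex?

Primer base counts: A=6, T=5, G=6, C=2 → A+T=11, G+C=8
Perfect-match Tm = 2(11) + 4(8) = 22 + 32 = 54°C
Mismatches (positions where the bases are not complementary): 4 (at positions 2, 9, 13, 19)
Effective Tm = 54 − 4×3 = 54 − 12 = 42°C

42°C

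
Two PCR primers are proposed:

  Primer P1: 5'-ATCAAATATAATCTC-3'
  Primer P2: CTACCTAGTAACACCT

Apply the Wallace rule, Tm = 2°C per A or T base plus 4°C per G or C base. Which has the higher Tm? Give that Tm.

Primer P1: A+T=12, G+C=3 → Tm = 2(12)+4(3) = 36°C
Primer P2: A+T=9, G+C=7 → Tm = 2(9)+4(7) = 46°C
36°C vs 46°C → primer P2 is higher.

Primer P2, 46°C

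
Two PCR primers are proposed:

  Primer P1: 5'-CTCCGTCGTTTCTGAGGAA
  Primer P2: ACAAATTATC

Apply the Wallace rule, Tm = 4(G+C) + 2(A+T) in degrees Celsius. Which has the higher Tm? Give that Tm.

Primer P1, 58°C

Primer P1: A+T=9, G+C=10 → Tm = 2(9)+4(10) = 58°C
Primer P2: A+T=8, G+C=2 → Tm = 2(8)+4(2) = 24°C
58°C vs 24°C → primer P1 is higher.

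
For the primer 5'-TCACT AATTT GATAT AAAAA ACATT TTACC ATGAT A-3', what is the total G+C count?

7

Scanning the sequence gives A=16, T=13, G=2, C=5.
Total G or C: 2 + 5 = 7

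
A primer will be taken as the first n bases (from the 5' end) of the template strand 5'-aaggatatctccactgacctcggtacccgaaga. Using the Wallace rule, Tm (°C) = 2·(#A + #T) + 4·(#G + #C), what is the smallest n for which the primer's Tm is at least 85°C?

First 27 bases: AAGGATATCTCCACTGACCTCGGTACC → Tm = 82°C (< 85°C)
First 28 bases: AAGGATATCTCCACTGACCTCGGTACCC → Tm = 86°C (≥ 85°C)
Since every base adds ≥2°C, Tm only increases with n, so the threshold is first crossed at n = 28.

n = 28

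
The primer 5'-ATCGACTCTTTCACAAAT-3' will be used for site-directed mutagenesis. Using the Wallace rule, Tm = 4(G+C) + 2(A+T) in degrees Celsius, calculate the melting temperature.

48°C

Counting bases: T=6, G=1, C=5, A=6
AT pairs contribute 12, GC pairs contribute 6.
Tm = 4·6 + 2·12 = 24 + 24 = 48°C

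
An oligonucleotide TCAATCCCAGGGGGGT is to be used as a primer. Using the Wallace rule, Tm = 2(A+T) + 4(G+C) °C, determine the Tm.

Scanning the sequence gives G=6, T=3, A=3, C=4.
AT pairs contribute 6, GC pairs contribute 10.
Tm = 2(6) + 4(10) = 12 + 40 = 52°C

52°C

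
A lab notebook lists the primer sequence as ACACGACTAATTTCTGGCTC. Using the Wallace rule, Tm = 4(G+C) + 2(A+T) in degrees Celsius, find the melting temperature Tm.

58°C

Scanning the sequence gives C=6, A=5, G=3, T=6.
A+T = 11, G+C = 9
Tm = 2(11) + 4(9) = 22 + 36 = 58°C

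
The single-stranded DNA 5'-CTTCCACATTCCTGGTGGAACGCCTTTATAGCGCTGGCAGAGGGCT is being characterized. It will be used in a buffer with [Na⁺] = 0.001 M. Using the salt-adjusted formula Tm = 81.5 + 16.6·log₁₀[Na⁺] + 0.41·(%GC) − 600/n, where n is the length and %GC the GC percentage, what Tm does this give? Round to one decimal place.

41.8°C

Length n = 46. Scanning the sequence gives C=13, G=13, T=12, A=8.
G+C = 26, so %GC = 26/46 × 100 = 56.522%
Salt term: 16.6 × (-3) = -49.8
GC term: 0.41 × 56.522 = 23.174; length term: −600/46 = −13.043
Tm = 81.5 + (-49.8) + 23.174 − 13.043 = 41.831 → 41.8°C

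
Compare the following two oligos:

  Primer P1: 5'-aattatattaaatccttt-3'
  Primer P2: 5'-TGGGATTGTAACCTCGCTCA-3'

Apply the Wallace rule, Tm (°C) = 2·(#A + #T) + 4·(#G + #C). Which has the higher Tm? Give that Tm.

Primer P1: A+T=16, G+C=2 → Tm = 2(16)+4(2) = 40°C
Primer P2: A+T=10, G+C=10 → Tm = 2(10)+4(10) = 60°C
40°C vs 60°C → primer P2 is higher.

Primer P2, 60°C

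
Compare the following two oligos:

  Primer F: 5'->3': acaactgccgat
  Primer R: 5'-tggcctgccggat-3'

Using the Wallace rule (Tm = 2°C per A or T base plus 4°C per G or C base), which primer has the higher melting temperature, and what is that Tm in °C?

Primer F: A+T=6, G+C=6 → Tm = 2(6)+4(6) = 36°C
Primer R: A+T=4, G+C=9 → Tm = 2(4)+4(9) = 44°C
36°C vs 44°C → primer R is higher.

Primer R, 44°C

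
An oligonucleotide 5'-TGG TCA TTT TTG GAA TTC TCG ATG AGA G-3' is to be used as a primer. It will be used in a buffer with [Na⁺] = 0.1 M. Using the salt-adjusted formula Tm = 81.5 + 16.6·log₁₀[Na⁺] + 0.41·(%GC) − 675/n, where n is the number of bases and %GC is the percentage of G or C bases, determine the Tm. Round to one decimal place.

Length n = 28. Scanning the sequence gives A=6, G=8, T=11, C=3.
G+C = 11, so %GC = 11/28 × 100 = 39.286%
Salt term: 16.6 × (-1) = -16.6
GC term: 0.41 × 39.286 = 16.107; length term: −675/28 = −24.107
Tm = 81.5 + (-16.6) + 16.107 − 24.107 = 56.9 → 56.9°C

56.9°C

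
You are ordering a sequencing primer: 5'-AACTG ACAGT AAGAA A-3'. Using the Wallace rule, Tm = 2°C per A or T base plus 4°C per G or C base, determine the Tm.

Scanning the sequence gives G=3, T=2, A=9, C=2.
AT pairs contribute 11, GC pairs contribute 5.
Tm = 4·5 + 2·11 = 20 + 22 = 42°C

42°C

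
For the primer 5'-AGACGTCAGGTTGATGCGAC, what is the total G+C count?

11

Scanning the sequence gives T=4, A=5, G=7, C=4.
G+C = 7 + 4 = 11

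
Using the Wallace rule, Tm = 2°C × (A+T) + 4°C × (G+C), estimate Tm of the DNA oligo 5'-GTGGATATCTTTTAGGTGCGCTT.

Scanning the sequence gives G=7, A=3, C=3, T=10.
A+T = 13, G+C = 10
Tm = 2(13) + 4(10) = 26 + 40 = 66°C

66°C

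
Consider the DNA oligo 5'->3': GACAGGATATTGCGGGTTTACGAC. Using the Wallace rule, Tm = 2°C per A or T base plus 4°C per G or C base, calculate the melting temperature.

Counting bases: A=6, G=8, C=4, T=6
AT pairs contribute 12, GC pairs contribute 12.
Tm = 4·12 + 2·12 = 48 + 24 = 72°C

72°C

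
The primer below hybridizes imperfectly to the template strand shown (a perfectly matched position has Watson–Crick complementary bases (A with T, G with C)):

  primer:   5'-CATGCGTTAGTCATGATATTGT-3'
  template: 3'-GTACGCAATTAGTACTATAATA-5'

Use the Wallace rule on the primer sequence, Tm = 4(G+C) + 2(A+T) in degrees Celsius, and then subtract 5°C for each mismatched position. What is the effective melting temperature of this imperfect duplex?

50°C

Primer base counts: A=5, T=9, G=5, C=3 → A+T=14, G+C=8
Perfect-match Tm = 2(14) + 4(8) = 28 + 32 = 60°C
Mismatches (positions where the bases are not complementary): 2 (at positions 10, 21)
Effective Tm = 60 − 2×5 = 60 − 10 = 50°C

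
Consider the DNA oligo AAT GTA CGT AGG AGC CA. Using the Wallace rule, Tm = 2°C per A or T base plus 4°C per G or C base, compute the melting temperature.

50°C

Counting bases: A=6, C=3, G=5, T=3
So N_AT = 9 and N_GC = 8.
Tm = 2(9) + 4(8) = 18 + 32 = 50°C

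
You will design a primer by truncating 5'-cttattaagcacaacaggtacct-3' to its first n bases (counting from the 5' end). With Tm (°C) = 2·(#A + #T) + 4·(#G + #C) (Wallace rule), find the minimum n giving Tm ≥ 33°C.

n = 13

First 12 bases: CTTATTAAGCAC → Tm = 32°C (< 33°C)
First 13 bases: CTTATTAAGCACA → Tm = 34°C (≥ 33°C)
Since every base adds ≥2°C, Tm only increases with n, so the threshold is first crossed at n = 13.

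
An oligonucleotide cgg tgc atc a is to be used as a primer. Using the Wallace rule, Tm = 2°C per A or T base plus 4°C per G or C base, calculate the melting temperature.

Scanning the sequence gives A=2, C=3, G=3, T=2.
So N_AT = 4 and N_GC = 6.
Tm = 2×4 + 4×6 = 32°C

32°C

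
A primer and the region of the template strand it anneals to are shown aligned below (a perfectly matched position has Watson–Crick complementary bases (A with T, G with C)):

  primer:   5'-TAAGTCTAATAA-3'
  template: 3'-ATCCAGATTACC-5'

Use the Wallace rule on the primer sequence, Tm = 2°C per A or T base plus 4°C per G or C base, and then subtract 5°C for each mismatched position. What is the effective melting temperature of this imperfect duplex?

13°C

Primer base counts: A=6, T=4, G=1, C=1 → A+T=10, G+C=2
Perfect-match Tm = 2(10) + 4(2) = 20 + 8 = 28°C
Mismatches (positions where the bases are not complementary): 3 (at positions 3, 11, 12)
Effective Tm = 28 − 3×5 = 28 − 15 = 13°C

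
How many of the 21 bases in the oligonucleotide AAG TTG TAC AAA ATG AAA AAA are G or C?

Base counts: A=13, G=3, T=4, C=1
Total G or C: 3 + 1 = 4

4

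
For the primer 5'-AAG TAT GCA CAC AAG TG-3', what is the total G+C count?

Scanning the sequence gives C=3, T=3, G=4, A=7.
G+C = 4 + 3 = 7

7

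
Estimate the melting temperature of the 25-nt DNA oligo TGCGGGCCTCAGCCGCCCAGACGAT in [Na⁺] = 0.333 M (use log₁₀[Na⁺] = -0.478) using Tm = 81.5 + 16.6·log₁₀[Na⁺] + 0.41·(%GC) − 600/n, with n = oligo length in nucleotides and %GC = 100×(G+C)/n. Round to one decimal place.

Length n = 25. Scanning the sequence gives T=3, C=10, A=4, G=8.
G+C = 18, so %GC = 18/25 × 100 = 72%
Salt term: 16.6 × (-0.478) = -7.935
GC term: 0.41 × 72 = 29.52; length term: −600/25 = −24
Tm = 81.5 + (-7.935) + 29.52 − 24 = 79.085 → 79.1°C

79.1°C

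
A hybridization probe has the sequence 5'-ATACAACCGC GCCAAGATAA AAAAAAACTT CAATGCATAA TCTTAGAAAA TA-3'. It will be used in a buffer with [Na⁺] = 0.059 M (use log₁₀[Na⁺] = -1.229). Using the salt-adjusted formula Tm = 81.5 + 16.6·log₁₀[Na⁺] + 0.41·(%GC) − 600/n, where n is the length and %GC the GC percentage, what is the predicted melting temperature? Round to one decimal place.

61.4°C

Length n = 52. Scanning the sequence gives G=5, A=27, C=10, T=10.
G+C = 15, so %GC = 15/52 × 100 = 28.846%
Salt term: 16.6 × (-1.229) = -20.401
GC term: 0.41 × 28.846 = 11.827; length term: −600/52 = −11.538
Tm = 81.5 + (-20.401) + 11.827 − 11.538 = 61.388 → 61.4°C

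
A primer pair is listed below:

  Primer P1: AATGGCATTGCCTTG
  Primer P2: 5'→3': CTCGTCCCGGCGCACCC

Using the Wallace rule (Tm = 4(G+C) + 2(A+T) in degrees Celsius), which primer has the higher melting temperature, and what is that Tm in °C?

Primer P1: A+T=8, G+C=7 → Tm = 2(8)+4(7) = 44°C
Primer P2: A+T=3, G+C=14 → Tm = 2(3)+4(14) = 62°C
44°C vs 62°C → primer P2 is higher.

Primer P2, 62°C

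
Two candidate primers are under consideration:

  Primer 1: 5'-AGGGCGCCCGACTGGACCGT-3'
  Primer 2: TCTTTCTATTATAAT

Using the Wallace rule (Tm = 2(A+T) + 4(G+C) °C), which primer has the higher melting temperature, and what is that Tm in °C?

Primer 1: A+T=5, G+C=15 → Tm = 2(5)+4(15) = 70°C
Primer 2: A+T=13, G+C=2 → Tm = 2(13)+4(2) = 34°C
70°C vs 34°C → primer 1 is higher.

Primer 1, 70°C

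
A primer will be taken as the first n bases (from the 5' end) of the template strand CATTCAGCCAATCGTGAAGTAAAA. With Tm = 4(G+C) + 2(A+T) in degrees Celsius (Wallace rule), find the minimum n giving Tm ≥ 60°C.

First 20 bases: CATTCAGCCAATCGTGAAGT → Tm = 58°C (< 60°C)
First 21 bases: CATTCAGCCAATCGTGAAGTA → Tm = 60°C (≥ 60°C)
Each additional base adds 2°C (A/T) or 4°C (G/C), so Tm is non-decreasing in n; n = 21 is the first length to reach 60°C.

n = 21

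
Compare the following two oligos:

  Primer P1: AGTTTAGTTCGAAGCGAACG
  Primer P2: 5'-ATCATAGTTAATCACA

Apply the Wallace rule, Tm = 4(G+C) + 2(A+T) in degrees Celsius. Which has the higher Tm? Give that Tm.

Primer P1: A+T=11, G+C=9 → Tm = 2(11)+4(9) = 58°C
Primer P2: A+T=12, G+C=4 → Tm = 2(12)+4(4) = 40°C
58°C vs 40°C → primer P1 is higher.

Primer P1, 58°C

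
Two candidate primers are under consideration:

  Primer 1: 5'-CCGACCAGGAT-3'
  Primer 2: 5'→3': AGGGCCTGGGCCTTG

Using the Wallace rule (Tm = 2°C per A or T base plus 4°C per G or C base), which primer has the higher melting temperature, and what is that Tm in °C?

Primer 2, 52°C

Primer 1: A+T=4, G+C=7 → Tm = 2(4)+4(7) = 36°C
Primer 2: A+T=4, G+C=11 → Tm = 2(4)+4(11) = 52°C
36°C vs 52°C → primer 2 is higher.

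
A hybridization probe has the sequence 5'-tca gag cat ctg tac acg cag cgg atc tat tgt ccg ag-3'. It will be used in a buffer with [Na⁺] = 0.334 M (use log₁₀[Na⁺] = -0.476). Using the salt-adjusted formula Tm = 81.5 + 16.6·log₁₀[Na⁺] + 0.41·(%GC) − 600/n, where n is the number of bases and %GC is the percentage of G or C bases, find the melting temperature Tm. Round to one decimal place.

Length n = 38. Base counts: T=9, G=10, A=9, C=10
G+C = 20, so %GC = 20/38 × 100 = 52.632%
Salt term: 16.6 × (-0.476) = -7.902
GC term: 0.41 × 52.632 = 21.579; length term: −600/38 = −15.789
Tm = 81.5 + (-7.902) + 21.579 − 15.789 = 79.388 → 79.4°C

79.4°C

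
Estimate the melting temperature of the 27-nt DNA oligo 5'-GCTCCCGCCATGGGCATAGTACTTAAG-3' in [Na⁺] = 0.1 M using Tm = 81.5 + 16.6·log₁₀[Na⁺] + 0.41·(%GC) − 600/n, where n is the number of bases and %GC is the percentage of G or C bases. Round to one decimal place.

65.5°C

Length n = 27. Base counts: C=8, T=6, A=6, G=7
G+C = 15, so %GC = 15/27 × 100 = 55.556%
Salt term: 16.6 × (-1) = -16.6
GC term: 0.41 × 55.556 = 22.778; length term: −600/27 = −22.222
Tm = 81.5 + (-16.6) + 22.778 − 22.222 = 65.456 → 65.5°C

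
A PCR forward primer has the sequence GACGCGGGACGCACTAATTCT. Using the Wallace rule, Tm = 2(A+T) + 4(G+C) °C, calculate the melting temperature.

Scanning the sequence gives G=6, A=5, C=6, T=4.
A+T = 9, G+C = 12
Tm = 4·12 + 2·9 = 48 + 18 = 66°C

66°C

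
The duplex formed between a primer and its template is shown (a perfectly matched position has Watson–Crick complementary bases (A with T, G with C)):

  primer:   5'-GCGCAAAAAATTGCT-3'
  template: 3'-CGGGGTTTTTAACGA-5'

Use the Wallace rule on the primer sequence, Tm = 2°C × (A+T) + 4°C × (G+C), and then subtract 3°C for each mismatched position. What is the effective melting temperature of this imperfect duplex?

36°C

Primer base counts: A=6, T=3, G=3, C=3 → A+T=9, G+C=6
Perfect-match Tm = 2(9) + 4(6) = 18 + 24 = 42°C
Mismatches (positions where the bases are not complementary): 2 (at positions 3, 5)
Effective Tm = 42 − 2×3 = 42 − 6 = 36°C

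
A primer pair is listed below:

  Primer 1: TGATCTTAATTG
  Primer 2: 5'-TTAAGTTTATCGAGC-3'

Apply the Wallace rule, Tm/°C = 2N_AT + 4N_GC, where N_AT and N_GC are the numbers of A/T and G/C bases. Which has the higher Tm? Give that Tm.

Primer 2, 40°C

Primer 1: A+T=9, G+C=3 → Tm = 2(9)+4(3) = 30°C
Primer 2: A+T=10, G+C=5 → Tm = 2(10)+4(5) = 40°C
30°C vs 40°C → primer 2 is higher.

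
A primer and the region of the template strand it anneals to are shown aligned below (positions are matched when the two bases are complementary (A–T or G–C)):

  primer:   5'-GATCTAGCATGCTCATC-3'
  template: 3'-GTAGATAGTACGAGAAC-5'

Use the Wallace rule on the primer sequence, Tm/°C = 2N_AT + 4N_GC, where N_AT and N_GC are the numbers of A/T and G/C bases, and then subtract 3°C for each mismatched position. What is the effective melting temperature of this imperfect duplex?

38°C

Primer base counts: A=4, T=5, G=3, C=5 → A+T=9, G+C=8
Perfect-match Tm = 2(9) + 4(8) = 18 + 32 = 50°C
Mismatches (positions where the bases are not complementary): 4 (at positions 1, 7, 15, 17)
Effective Tm = 50 − 4×3 = 50 − 12 = 38°C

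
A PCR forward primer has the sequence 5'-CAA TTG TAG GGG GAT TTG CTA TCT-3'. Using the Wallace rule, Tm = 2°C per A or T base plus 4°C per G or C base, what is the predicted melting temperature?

Base counts: G=7, A=5, T=9, C=3
A+T = 14, G+C = 10
Tm = 2(14) + 4(10) = 28 + 40 = 68°C

68°C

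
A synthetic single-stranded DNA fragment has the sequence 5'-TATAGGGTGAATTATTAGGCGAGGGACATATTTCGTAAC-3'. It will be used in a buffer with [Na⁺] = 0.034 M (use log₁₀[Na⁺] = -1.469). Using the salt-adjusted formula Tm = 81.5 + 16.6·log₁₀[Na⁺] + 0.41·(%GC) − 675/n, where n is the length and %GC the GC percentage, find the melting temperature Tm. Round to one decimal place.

55.6°C

Length n = 39. Scanning the sequence gives A=12, T=12, G=11, C=4.
G+C = 15, so %GC = 15/39 × 100 = 38.462%
Salt term: 16.6 × (-1.469) = -24.385
GC term: 0.41 × 38.462 = 15.769; length term: −675/39 = −17.308
Tm = 81.5 + (-24.385) + 15.769 − 17.308 = 55.576 → 55.6°C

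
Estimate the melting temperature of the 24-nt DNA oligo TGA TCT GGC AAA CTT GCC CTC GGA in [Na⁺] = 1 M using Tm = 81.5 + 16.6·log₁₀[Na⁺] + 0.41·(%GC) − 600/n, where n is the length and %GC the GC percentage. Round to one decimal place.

78.7°C

Length n = 24. Base counts: T=6, A=5, G=6, C=7
G+C = 13, so %GC = 13/24 × 100 = 54.167%
Salt term: 16.6 × (0) = 0
GC term: 0.41 × 54.167 = 22.208; length term: −600/24 = −25
Tm = 81.5 + (0) + 22.208 − 25 = 78.708 → 78.7°C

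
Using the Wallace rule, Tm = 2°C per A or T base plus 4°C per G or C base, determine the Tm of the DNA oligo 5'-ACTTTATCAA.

Scanning the sequence gives G=0, C=2, T=4, A=4.
So N_AT = 8 and N_GC = 2.
Tm = 4·2 + 2·8 = 8 + 16 = 24°C

24°C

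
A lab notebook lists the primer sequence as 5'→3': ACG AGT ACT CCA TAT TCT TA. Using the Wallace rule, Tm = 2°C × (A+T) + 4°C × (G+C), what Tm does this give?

54°C

Base counts: G=2, A=6, C=5, T=7
A+T = 13, G+C = 7
Tm = 2×13 + 4×7 = 54°C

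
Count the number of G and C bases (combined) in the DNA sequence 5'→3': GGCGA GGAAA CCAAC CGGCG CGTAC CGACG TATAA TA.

C=10, G=11, T=4, A=12
Total G or C: 11 + 10 = 21

21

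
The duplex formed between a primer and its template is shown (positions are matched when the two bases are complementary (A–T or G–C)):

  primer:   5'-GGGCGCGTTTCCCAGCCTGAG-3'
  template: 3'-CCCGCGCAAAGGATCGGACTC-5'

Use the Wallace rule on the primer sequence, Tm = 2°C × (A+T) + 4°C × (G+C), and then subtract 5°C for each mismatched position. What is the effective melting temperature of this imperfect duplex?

Primer base counts: A=2, T=4, G=8, C=7 → A+T=6, G+C=15
Perfect-match Tm = 2(6) + 4(15) = 12 + 60 = 72°C
Mismatches (positions where the bases are not complementary): 1 (at position 13)
Effective Tm = 72 − 1×5 = 72 − 5 = 67°C

67°C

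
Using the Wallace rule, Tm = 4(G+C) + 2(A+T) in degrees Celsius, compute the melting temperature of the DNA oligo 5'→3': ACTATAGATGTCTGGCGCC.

Base counts: A=4, T=5, C=5, G=5
AT pairs contribute 9, GC pairs contribute 10.
Tm = 2(9) + 4(10) = 18 + 40 = 58°C

58°C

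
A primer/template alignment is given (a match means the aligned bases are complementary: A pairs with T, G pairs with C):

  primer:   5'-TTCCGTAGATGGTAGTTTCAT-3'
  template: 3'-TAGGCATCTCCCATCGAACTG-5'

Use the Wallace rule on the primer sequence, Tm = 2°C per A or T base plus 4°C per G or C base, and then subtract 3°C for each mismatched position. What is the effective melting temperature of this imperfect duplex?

Primer base counts: A=4, T=9, G=5, C=3 → A+T=13, G+C=8
Perfect-match Tm = 2(13) + 4(8) = 26 + 32 = 58°C
Mismatches (positions where the bases are not complementary): 5 (at positions 1, 10, 16, 19, 21)
Effective Tm = 58 − 5×3 = 58 − 15 = 43°C

43°C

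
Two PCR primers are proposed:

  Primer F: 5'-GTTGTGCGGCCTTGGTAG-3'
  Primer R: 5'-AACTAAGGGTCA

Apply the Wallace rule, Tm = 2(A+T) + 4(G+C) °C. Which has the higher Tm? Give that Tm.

Primer F: A+T=7, G+C=11 → Tm = 2(7)+4(11) = 58°C
Primer R: A+T=7, G+C=5 → Tm = 2(7)+4(5) = 34°C
58°C vs 34°C → primer F is higher.

Primer F, 58°C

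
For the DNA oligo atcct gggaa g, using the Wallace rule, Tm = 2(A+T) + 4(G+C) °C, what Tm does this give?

Counting bases: T=2, G=4, C=2, A=3
A+T = 5, G+C = 6
Tm = 2×5 + 4×6 = 34°C

34°C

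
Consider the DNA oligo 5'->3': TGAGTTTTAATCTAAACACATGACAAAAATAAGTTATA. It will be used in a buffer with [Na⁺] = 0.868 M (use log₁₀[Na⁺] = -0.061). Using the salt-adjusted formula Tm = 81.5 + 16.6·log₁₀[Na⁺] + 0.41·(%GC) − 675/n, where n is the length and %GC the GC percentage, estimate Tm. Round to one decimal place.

71.4°C

Length n = 38. Counting bases: A=18, T=12, C=4, G=4
G+C = 8, so %GC = 8/38 × 100 = 21.053%
Salt term: 16.6 × (-0.061) = -1.013
GC term: 0.41 × 21.053 = 8.632; length term: −675/38 = −17.763
Tm = 81.5 + (-1.013) + 8.632 − 17.763 = 71.356 → 71.4°C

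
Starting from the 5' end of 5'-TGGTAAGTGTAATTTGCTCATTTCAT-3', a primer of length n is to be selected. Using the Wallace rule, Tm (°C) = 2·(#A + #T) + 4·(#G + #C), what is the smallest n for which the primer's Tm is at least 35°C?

n = 14

First 13 bases: TGGTAAGTGTAAT → Tm = 34°C (< 35°C)
First 14 bases: TGGTAAGTGTAATT → Tm = 36°C (≥ 35°C)
Since every base adds ≥2°C, Tm only increases with n, so the threshold is first crossed at n = 14.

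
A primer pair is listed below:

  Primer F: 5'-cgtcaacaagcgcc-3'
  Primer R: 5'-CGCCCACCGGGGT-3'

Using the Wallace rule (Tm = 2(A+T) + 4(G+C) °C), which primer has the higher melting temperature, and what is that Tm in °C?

Primer F: A+T=5, G+C=9 → Tm = 2(5)+4(9) = 46°C
Primer R: A+T=2, G+C=11 → Tm = 2(2)+4(11) = 48°C
46°C vs 48°C → primer R is higher.

Primer R, 48°C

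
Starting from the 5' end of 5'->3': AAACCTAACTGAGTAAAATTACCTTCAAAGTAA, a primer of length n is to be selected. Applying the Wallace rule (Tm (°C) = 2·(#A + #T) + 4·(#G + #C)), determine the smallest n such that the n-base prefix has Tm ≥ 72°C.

n = 28

First 27 bases: AAACCTAACTGAGTAAAATTACCTTCA → Tm = 70°C (< 72°C)
First 28 bases: AAACCTAACTGAGTAAAATTACCTTCAA → Tm = 72°C (≥ 72°C)
Since every base adds ≥2°C, Tm only increases with n, so the threshold is first crossed at n = 28.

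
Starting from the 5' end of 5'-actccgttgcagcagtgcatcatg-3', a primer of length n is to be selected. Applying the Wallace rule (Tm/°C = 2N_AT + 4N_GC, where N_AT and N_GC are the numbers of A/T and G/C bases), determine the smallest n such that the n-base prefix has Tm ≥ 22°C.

n = 7

First 6 bases: ACTCCG → Tm = 20°C (< 22°C)
First 7 bases: ACTCCGT → Tm = 22°C (≥ 22°C)
Since every base adds ≥2°C, Tm only increases with n, so the threshold is first crossed at n = 7.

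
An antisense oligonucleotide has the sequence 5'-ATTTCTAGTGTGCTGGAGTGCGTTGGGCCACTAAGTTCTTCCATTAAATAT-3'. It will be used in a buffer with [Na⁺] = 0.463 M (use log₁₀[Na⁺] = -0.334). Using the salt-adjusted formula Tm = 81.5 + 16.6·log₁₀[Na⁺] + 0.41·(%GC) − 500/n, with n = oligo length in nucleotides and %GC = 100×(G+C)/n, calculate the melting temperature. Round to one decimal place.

83.0°C

Length n = 51. Counting bases: A=11, T=19, C=9, G=12
G+C = 21, so %GC = 21/51 × 100 = 41.176%
Salt term: 16.6 × (-0.334) = -5.544
GC term: 0.41 × 41.176 = 16.882; length term: −500/51 = −9.804
Tm = 81.5 + (-5.544) + 16.882 − 9.804 = 83.034 → 83.0°C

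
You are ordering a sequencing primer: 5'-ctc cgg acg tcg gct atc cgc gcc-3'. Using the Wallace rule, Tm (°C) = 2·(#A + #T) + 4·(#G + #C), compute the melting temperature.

Scanning the sequence gives G=7, C=11, T=4, A=2.
A+T = 6, G+C = 18
Tm = 2×6 + 4×18 = 84°C

84°C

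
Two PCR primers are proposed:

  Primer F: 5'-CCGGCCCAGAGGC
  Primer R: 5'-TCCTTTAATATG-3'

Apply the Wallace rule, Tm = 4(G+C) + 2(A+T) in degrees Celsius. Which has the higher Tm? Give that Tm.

Primer F, 48°C

Primer F: A+T=2, G+C=11 → Tm = 2(2)+4(11) = 48°C
Primer R: A+T=9, G+C=3 → Tm = 2(9)+4(3) = 30°C
48°C vs 30°C → primer F is higher.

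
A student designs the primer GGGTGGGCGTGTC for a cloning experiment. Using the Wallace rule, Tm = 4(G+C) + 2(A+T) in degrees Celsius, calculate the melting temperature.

46°C

Counting bases: T=3, A=0, G=8, C=2
So N_AT = 3 and N_GC = 10.
Tm = 4·10 + 2·3 = 40 + 6 = 46°C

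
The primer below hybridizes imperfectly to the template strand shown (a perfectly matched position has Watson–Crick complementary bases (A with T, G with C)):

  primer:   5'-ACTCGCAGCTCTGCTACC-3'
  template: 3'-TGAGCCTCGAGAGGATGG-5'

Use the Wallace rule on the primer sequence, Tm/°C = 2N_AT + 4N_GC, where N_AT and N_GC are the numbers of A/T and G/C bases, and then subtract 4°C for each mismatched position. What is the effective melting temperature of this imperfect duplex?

50°C

Primer base counts: A=3, T=4, G=3, C=8 → A+T=7, G+C=11
Perfect-match Tm = 2(7) + 4(11) = 14 + 44 = 58°C
Mismatches (positions where the bases are not complementary): 2 (at positions 6, 13)
Effective Tm = 58 − 2×4 = 58 − 8 = 50°C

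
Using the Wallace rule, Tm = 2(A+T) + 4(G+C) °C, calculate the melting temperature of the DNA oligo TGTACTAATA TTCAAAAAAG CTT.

Base counts: G=2, A=10, T=8, C=3
A+T = 18, G+C = 5
Tm = 2×18 + 4×5 = 56°C

56°C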